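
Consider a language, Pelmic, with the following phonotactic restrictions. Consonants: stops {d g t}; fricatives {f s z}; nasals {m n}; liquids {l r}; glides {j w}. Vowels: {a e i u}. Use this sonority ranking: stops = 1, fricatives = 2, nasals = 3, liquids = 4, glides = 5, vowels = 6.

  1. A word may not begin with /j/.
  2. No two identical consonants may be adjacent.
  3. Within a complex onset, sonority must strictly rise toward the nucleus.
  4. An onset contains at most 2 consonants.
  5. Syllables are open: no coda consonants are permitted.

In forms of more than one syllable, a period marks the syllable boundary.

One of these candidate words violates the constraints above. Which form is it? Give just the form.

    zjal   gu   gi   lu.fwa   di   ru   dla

zjal

zjal — violates constraint 5: syllable 1 coda /l/ has 1 consonant (> 0) → phonotactically illegal
gu — σ1 onset /g/, coda /∅/ ok → phonotactically legal
gi — σ1 onset /g/, coda /∅/ ok → phonotactically legal
lu.fwa — σ1 onset /l/, coda /∅/ ok; σ2 onset /fw/ (2→5 rises), coda /∅/ ok → phonotactically legal
di — σ1 onset /d/, coda /∅/ ok → phonotactically legal
ru — σ1 onset /r/, coda /∅/ ok → phonotactically legal
dla — σ1 onset /dl/ (1→4 rises), coda /∅/ ok → phonotactically legal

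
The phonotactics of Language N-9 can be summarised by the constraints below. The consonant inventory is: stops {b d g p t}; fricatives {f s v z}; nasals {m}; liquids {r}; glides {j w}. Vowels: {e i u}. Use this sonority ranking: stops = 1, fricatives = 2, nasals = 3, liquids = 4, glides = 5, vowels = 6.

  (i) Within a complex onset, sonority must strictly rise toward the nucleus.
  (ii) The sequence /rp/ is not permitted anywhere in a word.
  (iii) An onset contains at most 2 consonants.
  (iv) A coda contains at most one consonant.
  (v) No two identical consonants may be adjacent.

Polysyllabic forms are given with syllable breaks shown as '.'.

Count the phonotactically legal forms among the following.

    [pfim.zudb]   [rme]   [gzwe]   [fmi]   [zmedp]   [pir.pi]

[pfim.zudb] — violates constraint (iv): syllable 2 coda /db/ has 2 consonants (> 1) → phonotactically illegal
[rme] — violates constraint (i): syllable 1 onset /rm/: /r/ (liquid, 4) → /m/ (nasal, 3) does not rise → phonotactically illegal
[gzwe] — violates constraint (iii): syllable 1 onset /gzw/ has 3 consonants (> 2) → phonotactically illegal
[fmi] — σ1 onset /fm/ (2→3 rises), coda /∅/ ok → phonotactically legal
[zmedp] — violates constraint (iv): syllable 1 coda /dp/ has 2 consonants (> 1) → phonotactically illegal
[pir.pi] — violates constraint (ii): contains banned sequence /rp/ → phonotactically illegal
Phonotactically legal: [fmi] → 1.

1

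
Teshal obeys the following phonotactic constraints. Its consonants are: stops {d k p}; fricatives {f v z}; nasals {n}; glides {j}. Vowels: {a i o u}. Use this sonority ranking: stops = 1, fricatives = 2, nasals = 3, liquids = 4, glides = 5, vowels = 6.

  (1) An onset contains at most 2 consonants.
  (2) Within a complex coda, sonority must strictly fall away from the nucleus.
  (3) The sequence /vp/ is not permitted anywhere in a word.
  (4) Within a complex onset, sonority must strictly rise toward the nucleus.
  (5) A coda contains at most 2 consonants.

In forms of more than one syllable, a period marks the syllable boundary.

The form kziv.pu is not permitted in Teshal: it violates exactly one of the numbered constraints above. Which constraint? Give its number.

kziv.pu: contains banned sequence /vp/.
This is a violation of constraint 3: "The sequence /vp/ is not permitted anywhere in a word."
The remaining constraints (1, 2, 4, 5) are satisfied.

3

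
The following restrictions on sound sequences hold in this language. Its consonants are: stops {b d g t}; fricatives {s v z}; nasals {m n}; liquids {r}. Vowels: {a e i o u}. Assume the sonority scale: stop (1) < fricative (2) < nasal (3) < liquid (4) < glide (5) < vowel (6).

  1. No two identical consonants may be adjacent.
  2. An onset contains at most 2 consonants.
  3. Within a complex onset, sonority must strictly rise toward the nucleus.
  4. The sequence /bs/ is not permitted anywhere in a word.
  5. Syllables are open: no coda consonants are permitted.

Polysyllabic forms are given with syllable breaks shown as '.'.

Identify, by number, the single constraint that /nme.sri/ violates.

3

/nme.sri/: syllable 1 onset /nm/: /n/ (nasal, 3) → /m/ (nasal, 3) does not rise.
This is a violation of constraint 3: "Within a complex onset, sonority must strictly rise toward the nucleus."
The remaining constraints (1, 2, 4, 5) are satisfied.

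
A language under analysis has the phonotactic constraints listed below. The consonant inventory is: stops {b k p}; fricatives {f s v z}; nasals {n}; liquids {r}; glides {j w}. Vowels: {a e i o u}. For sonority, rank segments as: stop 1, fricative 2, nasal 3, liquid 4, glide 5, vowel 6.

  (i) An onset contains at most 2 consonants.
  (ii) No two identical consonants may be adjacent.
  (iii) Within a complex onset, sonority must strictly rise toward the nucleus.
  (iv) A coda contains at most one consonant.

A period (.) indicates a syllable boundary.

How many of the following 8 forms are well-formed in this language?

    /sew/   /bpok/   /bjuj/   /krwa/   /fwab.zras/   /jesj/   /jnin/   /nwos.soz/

/sew/ — σ1 onset /s/, coda /w/ ok → well-formed
/bpok/ — violates constraint (iii): syllable 1 onset /bp/: /b/ (stop, 1) → /p/ (stop, 1) does not rise → ill-formed
/bjuj/ — σ1 onset /bj/ (1→5 rises), coda /j/ ok → well-formed
/krwa/ — violates constraint (i): syllable 1 onset /krw/ has 3 consonants (> 2) → ill-formed
/fwab.zras/ — σ1 onset /fw/ (2→5 rises), coda /b/ ok; σ2 onset /zr/ (2→4 rises), coda /s/ ok → well-formed
/jesj/ — violates constraint (iv): syllable 1 coda /sj/ has 2 consonants (> 1) → ill-formed
/jnin/ — violates constraint (iii): syllable 1 onset /jn/: /j/ (glide, 5) → /n/ (nasal, 3) does not rise → ill-formed
/nwos.soz/ — violates constraint (ii): adjacent identical consonants /ss/ → ill-formed
Well-formed: /sew/, /bjuj/, /fwab.zras/ → 3.

3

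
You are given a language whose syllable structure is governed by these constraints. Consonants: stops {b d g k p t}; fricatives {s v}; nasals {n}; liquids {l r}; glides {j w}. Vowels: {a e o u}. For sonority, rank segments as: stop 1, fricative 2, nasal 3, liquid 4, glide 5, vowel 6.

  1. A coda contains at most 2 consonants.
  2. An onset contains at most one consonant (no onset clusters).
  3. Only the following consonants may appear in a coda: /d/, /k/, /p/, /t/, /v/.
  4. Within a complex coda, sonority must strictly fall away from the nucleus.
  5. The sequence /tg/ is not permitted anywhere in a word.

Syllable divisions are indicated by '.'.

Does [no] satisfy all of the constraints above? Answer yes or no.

[no] — σ1 onset /n/, coda /∅/ ok → phonotactically legal

yes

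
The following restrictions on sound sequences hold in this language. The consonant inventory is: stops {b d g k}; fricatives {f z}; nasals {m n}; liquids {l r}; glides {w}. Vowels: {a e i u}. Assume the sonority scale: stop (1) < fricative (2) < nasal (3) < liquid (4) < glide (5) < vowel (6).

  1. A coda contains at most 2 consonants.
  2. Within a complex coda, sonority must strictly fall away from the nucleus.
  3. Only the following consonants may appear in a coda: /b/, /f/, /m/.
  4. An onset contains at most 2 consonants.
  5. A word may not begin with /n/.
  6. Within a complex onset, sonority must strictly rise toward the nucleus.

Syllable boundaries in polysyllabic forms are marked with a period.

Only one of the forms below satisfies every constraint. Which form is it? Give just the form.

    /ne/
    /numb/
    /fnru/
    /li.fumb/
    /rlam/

/ne/ — violates constraint 5: word begins with /n/ → illicit
/numb/ — violates constraint 5: word begins with /n/ → illicit
/fnru/ — violates constraint 4: syllable 1 onset /fnr/ has 3 consonants (> 2) → illicit
/li.fumb/ — σ1 onset /l/, coda /∅/ ok; σ2 onset /f/, coda /mb/ (3→1 falls) ok → licit
/rlam/ — violates constraint 6: syllable 1 onset /rl/: /r/ (liquid, 4) → /l/ (liquid, 4) does not rise → illicit

/li.fumb/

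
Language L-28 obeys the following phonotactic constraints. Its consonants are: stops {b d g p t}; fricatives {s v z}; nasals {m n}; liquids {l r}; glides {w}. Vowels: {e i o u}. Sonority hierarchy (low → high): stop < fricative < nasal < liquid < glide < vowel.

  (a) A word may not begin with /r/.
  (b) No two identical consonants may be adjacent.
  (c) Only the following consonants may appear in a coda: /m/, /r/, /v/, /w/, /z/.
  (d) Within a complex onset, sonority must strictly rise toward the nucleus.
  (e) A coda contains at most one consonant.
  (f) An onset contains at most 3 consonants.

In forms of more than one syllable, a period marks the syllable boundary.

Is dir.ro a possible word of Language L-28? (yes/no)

no

dir.ro — violates constraint (b): adjacent identical consonants /rr/ → ill-formed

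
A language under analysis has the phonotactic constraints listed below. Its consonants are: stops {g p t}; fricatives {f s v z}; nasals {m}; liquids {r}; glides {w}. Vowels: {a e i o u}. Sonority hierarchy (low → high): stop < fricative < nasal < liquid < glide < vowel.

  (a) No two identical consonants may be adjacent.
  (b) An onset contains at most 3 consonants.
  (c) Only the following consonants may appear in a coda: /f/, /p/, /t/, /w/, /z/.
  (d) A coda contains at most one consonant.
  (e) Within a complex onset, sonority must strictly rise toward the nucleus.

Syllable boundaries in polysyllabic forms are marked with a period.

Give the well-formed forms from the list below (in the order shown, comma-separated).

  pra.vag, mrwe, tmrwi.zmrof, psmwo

pra.vag — violates constraint (c): syllable 2 coda contains /g/, which is not a licensed coda consonant → ill-formed
mrwe — σ1 onset /mrw/ (3→4→5 rises), coda /∅/ ok → well-formed
tmrwi.zmrof — violates constraint (b): syllable 1 onset /tmrw/ has 4 consonants (> 3) → ill-formed
psmwo — violates constraint (b): syllable 1 onset /psmw/ has 4 consonants (> 3) → ill-formed

mrwe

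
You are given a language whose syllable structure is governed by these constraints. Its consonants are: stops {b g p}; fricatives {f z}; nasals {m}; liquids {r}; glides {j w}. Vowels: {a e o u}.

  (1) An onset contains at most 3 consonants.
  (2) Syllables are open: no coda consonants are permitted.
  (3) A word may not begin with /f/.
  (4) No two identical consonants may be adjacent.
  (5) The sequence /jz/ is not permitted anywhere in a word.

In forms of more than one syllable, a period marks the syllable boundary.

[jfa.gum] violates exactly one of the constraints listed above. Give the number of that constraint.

2

[jfa.gum]: syllable 2 coda /m/ has 1 consonant (> 0).
This is a violation of constraint 2: "Syllables are open: no coda consonants are permitted."
The remaining constraints (1, 3, 4, 5) are satisfied.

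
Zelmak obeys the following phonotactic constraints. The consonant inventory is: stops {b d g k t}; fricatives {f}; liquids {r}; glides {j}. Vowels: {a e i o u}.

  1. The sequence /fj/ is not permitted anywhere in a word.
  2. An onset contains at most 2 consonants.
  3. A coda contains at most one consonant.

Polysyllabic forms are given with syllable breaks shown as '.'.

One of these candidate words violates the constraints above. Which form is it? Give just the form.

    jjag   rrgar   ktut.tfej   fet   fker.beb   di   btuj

jjag — σ1 onset /jj/ (2C), coda /g/ ok → phonotactically legal
rrgar — violates constraint 2: syllable 1 onset /rrg/ has 3 consonants (> 2) → phonotactically illegal
ktut.tfej — σ1 onset /kt/ (2C), coda /t/ ok; σ2 onset /tf/ (2C), coda /j/ ok → phonotactically legal
fet — σ1 onset /f/, coda /t/ ok → phonotactically legal
fker.beb — σ1 onset /fk/ (2C), coda /r/ ok; σ2 onset /b/, coda /b/ ok → phonotactically legal
di — σ1 onset /d/, coda /∅/ ok → phonotactically legal
btuj — σ1 onset /bt/ (2C), coda /j/ ok → phonotactically legal

rrgar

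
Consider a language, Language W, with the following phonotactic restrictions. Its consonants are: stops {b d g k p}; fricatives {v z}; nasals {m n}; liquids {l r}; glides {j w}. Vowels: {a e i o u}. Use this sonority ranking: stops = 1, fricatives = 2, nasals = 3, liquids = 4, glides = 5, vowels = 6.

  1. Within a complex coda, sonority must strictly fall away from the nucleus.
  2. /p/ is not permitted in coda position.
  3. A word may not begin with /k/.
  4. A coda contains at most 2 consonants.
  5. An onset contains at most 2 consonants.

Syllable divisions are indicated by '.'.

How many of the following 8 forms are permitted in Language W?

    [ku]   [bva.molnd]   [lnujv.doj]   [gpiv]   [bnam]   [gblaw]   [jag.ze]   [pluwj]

4

[ku] — violates constraint 3: word begins with /k/ → not permitted
[bva.molnd] — violates constraint 4: syllable 2 coda /lnd/ has 3 consonants (> 2) → not permitted
[lnujv.doj] — σ1 onset /ln/ (2C), coda /jv/ (5→2 falls) ok; σ2 onset /d/, coda /j/ ok → permitted
[gpiv] — σ1 onset /gp/ (2C), coda /v/ ok → permitted
[bnam] — σ1 onset /bn/ (2C), coda /m/ ok → permitted
[gblaw] — violates constraint 5: syllable 1 onset /gbl/ has 3 consonants (> 2) → not permitted
[jag.ze] — σ1 onset /j/, coda /g/ ok; σ2 onset /z/, coda /∅/ ok → permitted
[pluwj] — violates constraint 1: syllable 1 coda /wj/: /w/ (glide, 5) → /j/ (glide, 5) does not fall → not permitted
Permitted: [lnujv.doj], [gpiv], [bnam], [jag.ze] → 4.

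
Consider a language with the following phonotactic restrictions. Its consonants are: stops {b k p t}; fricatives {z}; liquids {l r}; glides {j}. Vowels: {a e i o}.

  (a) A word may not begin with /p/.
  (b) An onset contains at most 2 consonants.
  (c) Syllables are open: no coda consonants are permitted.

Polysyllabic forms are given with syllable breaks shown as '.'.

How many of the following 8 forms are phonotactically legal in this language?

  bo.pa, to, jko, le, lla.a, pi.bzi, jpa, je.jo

7

bo.pa — σ1 onset /b/, coda /∅/ ok; σ2 onset /p/, coda /∅/ ok → phonotactically legal
to — σ1 onset /t/, coda /∅/ ok → phonotactically legal
jko — σ1 onset /jk/ (2C), coda /∅/ ok → phonotactically legal
le — σ1 onset /l/, coda /∅/ ok → phonotactically legal
lla.a — σ1 onset /ll/ (2C), coda /∅/ ok; σ2 onset /∅/, coda /∅/ ok → phonotactically legal
pi.bzi — violates constraint (a): word begins with /p/ → phonotactically illegal
jpa — σ1 onset /jp/ (2C), coda /∅/ ok → phonotactically legal
je.jo — σ1 onset /j/, coda /∅/ ok; σ2 onset /j/, coda /∅/ ok → phonotactically legal
Phonotactically legal: bo.pa, to, jko, le, lla.a, jpa, je.jo → 7.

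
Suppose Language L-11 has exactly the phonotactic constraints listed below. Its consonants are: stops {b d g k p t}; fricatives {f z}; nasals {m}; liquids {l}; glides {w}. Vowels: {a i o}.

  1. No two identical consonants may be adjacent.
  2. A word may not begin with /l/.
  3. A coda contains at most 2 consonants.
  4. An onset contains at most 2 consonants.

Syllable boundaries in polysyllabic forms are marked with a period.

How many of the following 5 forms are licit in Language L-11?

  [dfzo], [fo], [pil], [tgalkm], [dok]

[dfzo] — violates constraint 4: syllable 1 onset /dfz/ has 3 consonants (> 2) → illicit
[fo] — σ1 onset /f/, coda /∅/ ok → licit
[pil] — σ1 onset /p/, coda /l/ ok → licit
[tgalkm] — violates constraint 3: syllable 1 coda /lkm/ has 3 consonants (> 2) → illicit
[dok] — σ1 onset /d/, coda /k/ ok → licit
Licit: [fo], [pil], [dok] → 3.

3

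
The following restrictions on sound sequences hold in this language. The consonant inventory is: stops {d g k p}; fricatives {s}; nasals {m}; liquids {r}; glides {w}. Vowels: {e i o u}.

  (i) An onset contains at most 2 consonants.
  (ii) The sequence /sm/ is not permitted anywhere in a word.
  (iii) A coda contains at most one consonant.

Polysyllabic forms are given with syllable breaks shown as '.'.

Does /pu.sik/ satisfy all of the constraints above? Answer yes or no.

yes

/pu.sik/ — σ1 onset /p/, coda /∅/ ok; σ2 onset /s/, coda /k/ ok → permitted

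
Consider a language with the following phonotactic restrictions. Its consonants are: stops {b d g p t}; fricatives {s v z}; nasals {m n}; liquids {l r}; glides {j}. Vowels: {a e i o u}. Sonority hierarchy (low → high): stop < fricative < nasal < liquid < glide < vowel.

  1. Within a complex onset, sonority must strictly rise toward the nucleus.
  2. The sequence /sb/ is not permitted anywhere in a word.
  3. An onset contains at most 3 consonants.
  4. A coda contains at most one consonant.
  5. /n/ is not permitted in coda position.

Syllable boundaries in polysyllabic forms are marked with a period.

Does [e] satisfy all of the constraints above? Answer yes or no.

[e] — σ1 onset /∅/, coda /∅/ ok → licit

yes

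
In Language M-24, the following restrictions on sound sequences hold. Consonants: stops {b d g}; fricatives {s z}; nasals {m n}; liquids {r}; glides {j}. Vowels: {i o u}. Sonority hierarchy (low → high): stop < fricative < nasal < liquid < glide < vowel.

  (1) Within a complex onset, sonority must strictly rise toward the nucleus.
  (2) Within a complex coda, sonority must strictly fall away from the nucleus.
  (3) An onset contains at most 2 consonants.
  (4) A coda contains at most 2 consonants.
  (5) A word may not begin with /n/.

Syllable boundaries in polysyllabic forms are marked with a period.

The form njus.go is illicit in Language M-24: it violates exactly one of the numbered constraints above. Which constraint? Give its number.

njus.go: word begins with /n/.
This is a violation of constraint 5: "A word may not begin with /n/."
The remaining constraints (1, 2, 3, 4) are satisfied.

5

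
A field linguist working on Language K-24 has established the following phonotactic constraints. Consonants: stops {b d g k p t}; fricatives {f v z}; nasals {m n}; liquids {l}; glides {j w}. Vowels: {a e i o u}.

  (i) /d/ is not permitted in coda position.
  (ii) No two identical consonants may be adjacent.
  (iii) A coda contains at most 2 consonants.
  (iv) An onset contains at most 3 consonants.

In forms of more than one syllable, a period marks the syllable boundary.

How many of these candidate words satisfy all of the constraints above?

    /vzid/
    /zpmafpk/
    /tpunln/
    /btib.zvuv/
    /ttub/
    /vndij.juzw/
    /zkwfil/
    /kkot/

/vzid/ — violates constraint (i): syllable 1 coda contains /d/ → ill-formed
/zpmafpk/ — violates constraint (iii): syllable 1 coda /fpk/ has 3 consonants (> 2) → ill-formed
/tpunln/ — violates constraint (iii): syllable 1 coda /nln/ has 3 consonants (> 2) → ill-formed
/btib.zvuv/ — σ1 onset /bt/ (2C), coda /b/ ok; σ2 onset /zv/ (2C), coda /v/ ok → well-formed
/ttub/ — violates constraint (ii): adjacent identical consonants /tt/ → ill-formed
/vndij.juzw/ — violates constraint (ii): adjacent identical consonants /jj/ → ill-formed
/zkwfil/ — violates constraint (iv): syllable 1 onset /zkwf/ has 4 consonants (> 3) → ill-formed
/kkot/ — violates constraint (ii): adjacent identical consonants /kk/ → ill-formed
Well-formed: /btib.zvuv/ → 1.

1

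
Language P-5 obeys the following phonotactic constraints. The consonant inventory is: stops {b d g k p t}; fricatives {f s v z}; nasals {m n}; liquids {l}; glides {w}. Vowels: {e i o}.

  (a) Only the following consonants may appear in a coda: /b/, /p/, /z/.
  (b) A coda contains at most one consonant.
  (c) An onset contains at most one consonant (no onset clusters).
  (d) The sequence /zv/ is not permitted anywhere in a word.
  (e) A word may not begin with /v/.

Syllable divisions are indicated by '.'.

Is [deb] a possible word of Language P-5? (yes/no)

yes

[deb] — σ1 onset /d/, coda /b/ ok → permitted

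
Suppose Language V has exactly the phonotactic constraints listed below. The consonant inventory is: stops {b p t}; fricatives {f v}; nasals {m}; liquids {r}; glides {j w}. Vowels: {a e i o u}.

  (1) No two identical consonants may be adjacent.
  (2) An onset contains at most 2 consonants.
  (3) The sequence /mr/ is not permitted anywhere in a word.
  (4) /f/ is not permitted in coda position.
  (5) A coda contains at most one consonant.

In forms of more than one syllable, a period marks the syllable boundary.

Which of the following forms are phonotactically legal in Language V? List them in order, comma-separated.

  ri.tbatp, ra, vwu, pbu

ri.tbatp — violates constraint 5: syllable 2 coda /tp/ has 2 consonants (> 1) → phonotactically illegal
ra — σ1 onset /r/, coda /∅/ ok → phonotactically legal
vwu — σ1 onset /vw/ (2C), coda /∅/ ok → phonotactically legal
pbu — σ1 onset /pb/ (2C), coda /∅/ ok → phonotactically legal

ra, vwu, pbu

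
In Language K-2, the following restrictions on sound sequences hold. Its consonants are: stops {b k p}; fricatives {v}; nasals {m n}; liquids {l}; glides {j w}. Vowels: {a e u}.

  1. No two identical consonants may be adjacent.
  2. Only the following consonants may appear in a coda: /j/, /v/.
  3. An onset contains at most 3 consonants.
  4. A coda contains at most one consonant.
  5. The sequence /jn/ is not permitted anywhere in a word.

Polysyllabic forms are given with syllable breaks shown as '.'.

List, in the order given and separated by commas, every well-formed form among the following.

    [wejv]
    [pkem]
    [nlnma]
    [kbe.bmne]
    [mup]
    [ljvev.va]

[kbe.bmne]

[wejv] — violates constraint 4: syllable 1 coda /jv/ has 2 consonants (> 1) → ill-formed
[pkem] — violates constraint 2: syllable 1 coda contains /m/, which is not a licensed coda consonant → ill-formed
[nlnma] — violates constraint 3: syllable 1 onset /nlnm/ has 4 consonants (> 3) → ill-formed
[kbe.bmne] — σ1 onset /kb/ (2C), coda /∅/ ok; σ2 onset /bmn/ (3C), coda /∅/ ok → well-formed
[mup] — violates constraint 2: syllable 1 coda contains /p/, which is not a licensed coda consonant → ill-formed
[ljvev.va] — violates constraint 1: adjacent identical consonants /vv/ → ill-formed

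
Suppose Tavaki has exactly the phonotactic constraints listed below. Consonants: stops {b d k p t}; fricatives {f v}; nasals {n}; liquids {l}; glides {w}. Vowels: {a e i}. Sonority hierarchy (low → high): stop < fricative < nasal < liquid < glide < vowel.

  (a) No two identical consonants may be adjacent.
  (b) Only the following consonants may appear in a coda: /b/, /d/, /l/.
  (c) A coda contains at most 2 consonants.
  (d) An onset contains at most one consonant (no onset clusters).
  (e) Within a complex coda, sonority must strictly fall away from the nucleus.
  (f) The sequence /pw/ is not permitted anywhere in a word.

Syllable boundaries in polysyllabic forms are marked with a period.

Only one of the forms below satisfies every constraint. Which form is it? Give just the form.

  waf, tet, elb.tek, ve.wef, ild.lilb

ild.lilb

waf — violates constraint (b): syllable 1 coda contains /f/, which is not a licensed coda consonant → phonotactically illegal
tet — violates constraint (b): syllable 1 coda contains /t/, which is not a licensed coda consonant → phonotactically illegal
elb.tek — violates constraint (b): syllable 2 coda contains /k/, which is not a licensed coda consonant → phonotactically illegal
ve.wef — violates constraint (b): syllable 2 coda contains /f/, which is not a licensed coda consonant → phonotactically illegal
ild.lilb — σ1 onset /∅/, coda /ld/ (4→1 falls) ok; σ2 onset /l/, coda /lb/ (4→1 falls) ok → phonotactically legal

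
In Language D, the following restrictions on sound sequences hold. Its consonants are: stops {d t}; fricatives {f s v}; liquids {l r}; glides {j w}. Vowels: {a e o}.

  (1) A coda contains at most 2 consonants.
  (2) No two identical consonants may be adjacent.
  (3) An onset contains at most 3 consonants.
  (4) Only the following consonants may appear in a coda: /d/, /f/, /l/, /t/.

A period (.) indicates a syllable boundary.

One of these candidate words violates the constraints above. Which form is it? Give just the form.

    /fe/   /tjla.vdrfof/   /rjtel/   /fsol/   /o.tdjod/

/tjla.vdrfof/

/fe/ — σ1 onset /f/, coda /∅/ ok → well-formed
/tjla.vdrfof/ — violates constraint 3: syllable 2 onset /vdrf/ has 4 consonants (> 3) → ill-formed
/rjtel/ — σ1 onset /rjt/ (3C), coda /l/ ok → well-formed
/fsol/ — σ1 onset /fs/ (2C), coda /l/ ok → well-formed
/o.tdjod/ — σ1 onset /∅/, coda /∅/ ok; σ2 onset /tdj/ (3C), coda /d/ ok → well-formed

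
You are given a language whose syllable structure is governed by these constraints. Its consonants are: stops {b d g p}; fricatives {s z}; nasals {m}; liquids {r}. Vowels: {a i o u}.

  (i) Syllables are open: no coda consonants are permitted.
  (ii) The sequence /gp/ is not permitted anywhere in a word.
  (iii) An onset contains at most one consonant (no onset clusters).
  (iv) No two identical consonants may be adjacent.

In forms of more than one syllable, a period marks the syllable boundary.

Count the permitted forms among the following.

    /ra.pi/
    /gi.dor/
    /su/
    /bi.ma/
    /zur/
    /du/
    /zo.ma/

/ra.pi/ — σ1 onset /r/, coda /∅/ ok; σ2 onset /p/, coda /∅/ ok → permitted
/gi.dor/ — violates constraint (i): syllable 2 coda /r/ has 1 consonant (> 0) → not permitted
/su/ — σ1 onset /s/, coda /∅/ ok → permitted
/bi.ma/ — σ1 onset /b/, coda /∅/ ok; σ2 onset /m/, coda /∅/ ok → permitted
/zur/ — violates constraint (i): syllable 1 coda /r/ has 1 consonant (> 0) → not permitted
/du/ — σ1 onset /d/, coda /∅/ ok → permitted
/zo.ma/ — σ1 onset /z/, coda /∅/ ok; σ2 onset /m/, coda /∅/ ok → permitted
Permitted: /ra.pi/, /su/, /bi.ma/, /du/, /zo.ma/ → 5.

5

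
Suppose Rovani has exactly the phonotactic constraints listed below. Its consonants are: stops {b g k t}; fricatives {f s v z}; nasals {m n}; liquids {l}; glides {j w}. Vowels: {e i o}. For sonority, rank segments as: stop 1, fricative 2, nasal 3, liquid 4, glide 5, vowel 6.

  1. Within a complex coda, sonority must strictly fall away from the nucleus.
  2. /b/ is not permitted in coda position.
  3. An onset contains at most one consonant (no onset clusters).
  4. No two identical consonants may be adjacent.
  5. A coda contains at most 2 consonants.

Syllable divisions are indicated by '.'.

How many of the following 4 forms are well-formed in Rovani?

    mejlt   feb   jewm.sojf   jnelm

mejlt — violates constraint 5: syllable 1 coda /jlt/ has 3 consonants (> 2) → ill-formed
feb — violates constraint 2: syllable 1 coda contains /b/ → ill-formed
jewm.sojf — σ1 onset /j/, coda /wm/ (5→3 falls) ok; σ2 onset /s/, coda /jf/ (5→2 falls) ok → well-formed
jnelm — violates constraint 3: syllable 1 onset /jn/ has 2 consonants (> 1) → ill-formed
Well-formed: jewm.sojf → 1.

1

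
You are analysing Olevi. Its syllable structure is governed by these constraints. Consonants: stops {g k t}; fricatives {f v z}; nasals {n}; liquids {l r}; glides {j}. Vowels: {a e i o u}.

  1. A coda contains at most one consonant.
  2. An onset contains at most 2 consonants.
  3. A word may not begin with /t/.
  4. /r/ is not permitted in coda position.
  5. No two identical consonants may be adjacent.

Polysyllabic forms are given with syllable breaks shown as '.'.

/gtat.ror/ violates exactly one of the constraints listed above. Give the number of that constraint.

/gtat.ror/: syllable 2 coda contains /r/.
This is a violation of constraint 4: "/r/ is not permitted in coda position."
The remaining constraints (1, 2, 3, 5) are satisfied.

4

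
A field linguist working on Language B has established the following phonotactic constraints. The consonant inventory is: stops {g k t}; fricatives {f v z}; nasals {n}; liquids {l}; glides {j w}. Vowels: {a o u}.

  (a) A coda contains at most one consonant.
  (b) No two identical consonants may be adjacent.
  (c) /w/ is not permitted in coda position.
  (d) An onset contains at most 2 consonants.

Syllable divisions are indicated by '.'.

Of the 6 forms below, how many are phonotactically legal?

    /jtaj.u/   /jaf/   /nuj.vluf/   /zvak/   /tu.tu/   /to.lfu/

6

/jtaj.u/ — σ1 onset /jt/ (2C), coda /j/ ok; σ2 onset /∅/, coda /∅/ ok → phonotactically legal
/jaf/ — σ1 onset /j/, coda /f/ ok → phonotactically legal
/nuj.vluf/ — σ1 onset /n/, coda /j/ ok; σ2 onset /vl/ (2C), coda /f/ ok → phonotactically legal
/zvak/ — σ1 onset /zv/ (2C), coda /k/ ok → phonotactically legal
/tu.tu/ — σ1 onset /t/, coda /∅/ ok; σ2 onset /t/, coda /∅/ ok → phonotactically legal
/to.lfu/ — σ1 onset /t/, coda /∅/ ok; σ2 onset /lf/ (2C), coda /∅/ ok → phonotactically legal
Phonotactically legal: /jtaj.u/, /jaf/, /nuj.vluf/, /zvak/, /tu.tu/, /to.lfu/ → 6.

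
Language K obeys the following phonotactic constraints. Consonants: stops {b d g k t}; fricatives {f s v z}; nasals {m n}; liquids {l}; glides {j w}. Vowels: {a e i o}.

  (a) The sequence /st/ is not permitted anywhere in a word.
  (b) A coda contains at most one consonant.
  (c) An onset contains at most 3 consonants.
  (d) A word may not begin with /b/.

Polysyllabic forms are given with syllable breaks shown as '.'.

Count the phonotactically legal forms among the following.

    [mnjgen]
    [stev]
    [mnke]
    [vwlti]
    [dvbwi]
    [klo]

[mnjgen] — violates constraint (c): syllable 1 onset /mnjg/ has 4 consonants (> 3) → phonotactically illegal
[stev] — violates constraint (a): contains banned sequence /st/ → phonotactically illegal
[mnke] — σ1 onset /mnk/ (3C), coda /∅/ ok → phonotactically legal
[vwlti] — violates constraint (c): syllable 1 onset /vwlt/ has 4 consonants (> 3) → phonotactically illegal
[dvbwi] — violates constraint (c): syllable 1 onset /dvbw/ has 4 consonants (> 3) → phonotactically illegal
[klo] — σ1 onset /kl/ (2C), coda /∅/ ok → phonotactically legal
Phonotactically legal: [mnke], [klo] → 2.

2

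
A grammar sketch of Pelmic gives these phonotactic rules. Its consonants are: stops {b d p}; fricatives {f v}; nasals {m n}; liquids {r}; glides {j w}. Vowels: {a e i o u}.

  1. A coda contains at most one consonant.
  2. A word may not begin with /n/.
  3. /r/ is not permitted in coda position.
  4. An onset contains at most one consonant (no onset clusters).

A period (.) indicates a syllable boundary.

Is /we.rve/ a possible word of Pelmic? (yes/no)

no

/we.rve/ — violates constraint 4: syllable 2 onset /rv/ has 2 consonants (> 1) → phonotactically illegal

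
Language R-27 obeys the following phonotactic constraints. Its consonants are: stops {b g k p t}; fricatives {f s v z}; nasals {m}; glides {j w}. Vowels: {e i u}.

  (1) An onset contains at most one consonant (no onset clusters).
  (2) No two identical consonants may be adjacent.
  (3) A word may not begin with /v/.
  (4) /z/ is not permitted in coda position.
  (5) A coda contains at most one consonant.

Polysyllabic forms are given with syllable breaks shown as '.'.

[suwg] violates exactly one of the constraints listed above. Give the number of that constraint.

[suwg]: syllable 1 coda /wg/ has 2 consonants (> 1).
This is a violation of constraint 5: "A coda contains at most one consonant."
The remaining constraints (1, 2, 3, 4) are satisfied.

5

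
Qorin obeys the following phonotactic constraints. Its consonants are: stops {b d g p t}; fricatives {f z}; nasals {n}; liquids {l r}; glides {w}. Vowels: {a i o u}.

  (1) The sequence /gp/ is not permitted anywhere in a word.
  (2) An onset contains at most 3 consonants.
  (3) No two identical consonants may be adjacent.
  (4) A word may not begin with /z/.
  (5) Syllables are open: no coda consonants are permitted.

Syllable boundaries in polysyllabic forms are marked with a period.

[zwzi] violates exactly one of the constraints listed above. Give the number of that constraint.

[zwzi]: word begins with /z/.
This is a violation of constraint 4: "A word may not begin with /z/."
The remaining constraints (1, 2, 3, 5) are satisfied.

4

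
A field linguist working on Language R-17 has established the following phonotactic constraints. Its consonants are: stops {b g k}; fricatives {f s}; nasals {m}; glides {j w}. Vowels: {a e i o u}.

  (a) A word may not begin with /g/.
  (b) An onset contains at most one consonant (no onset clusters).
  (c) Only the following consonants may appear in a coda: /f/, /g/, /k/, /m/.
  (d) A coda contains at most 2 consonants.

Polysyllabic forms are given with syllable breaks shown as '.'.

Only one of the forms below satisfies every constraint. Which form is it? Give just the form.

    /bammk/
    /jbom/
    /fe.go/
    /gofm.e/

/bammk/ — violates constraint (d): syllable 1 coda /mmk/ has 3 consonants (> 2) → ill-formed
/jbom/ — violates constraint (b): syllable 1 onset /jb/ has 2 consonants (> 1) → ill-formed
/fe.go/ — σ1 onset /f/, coda /∅/ ok; σ2 onset /g/, coda /∅/ ok → well-formed
/gofm.e/ — violates constraint (a): word begins with /g/ → ill-formed

/fe.go/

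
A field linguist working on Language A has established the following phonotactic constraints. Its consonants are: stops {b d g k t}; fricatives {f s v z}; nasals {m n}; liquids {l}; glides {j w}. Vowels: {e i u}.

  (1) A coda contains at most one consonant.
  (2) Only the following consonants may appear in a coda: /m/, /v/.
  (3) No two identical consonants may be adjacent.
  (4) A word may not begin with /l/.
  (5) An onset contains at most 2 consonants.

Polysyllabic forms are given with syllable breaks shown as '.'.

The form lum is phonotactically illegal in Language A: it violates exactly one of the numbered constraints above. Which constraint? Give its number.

4

lum: word begins with /l/.
This is a violation of constraint 4: "A word may not begin with /l/."
The remaining constraints (1, 2, 3, 5) are satisfied.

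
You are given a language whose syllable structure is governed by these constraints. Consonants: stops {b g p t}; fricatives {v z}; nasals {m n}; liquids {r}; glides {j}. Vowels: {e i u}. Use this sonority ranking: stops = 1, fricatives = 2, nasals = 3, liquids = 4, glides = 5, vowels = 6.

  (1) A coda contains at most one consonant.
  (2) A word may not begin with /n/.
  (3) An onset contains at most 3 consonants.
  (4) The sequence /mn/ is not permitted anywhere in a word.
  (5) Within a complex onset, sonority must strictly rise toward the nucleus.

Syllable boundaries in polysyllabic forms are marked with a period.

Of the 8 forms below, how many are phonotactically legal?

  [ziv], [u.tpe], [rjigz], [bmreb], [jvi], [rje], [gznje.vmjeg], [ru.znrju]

[ziv] — σ1 onset /z/, coda /v/ ok → phonotactically legal
[u.tpe] — violates constraint 5: syllable 2 onset /tp/: /t/ (stop, 1) → /p/ (stop, 1) does not rise → phonotactically illegal
[rjigz] — violates constraint 1: syllable 1 coda /gz/ has 2 consonants (> 1) → phonotactically illegal
[bmreb] — σ1 onset /bmr/ (1→3→4 rises), coda /b/ ok → phonotactically legal
[jvi] — violates constraint 5: syllable 1 onset /jv/: /j/ (glide, 5) → /v/ (fricative, 2) does not rise → phonotactically illegal
[rje] — σ1 onset /rj/ (4→5 rises), coda /∅/ ok → phonotactically legal
[gznje.vmjeg] — violates constraint 3: syllable 1 onset /gznj/ has 4 consonants (> 3) → phonotactically illegal
[ru.znrju] — violates constraint 3: syllable 2 onset /znrj/ has 4 consonants (> 3) → phonotactically illegal
Phonotactically legal: [ziv], [bmreb], [rje] → 3.

3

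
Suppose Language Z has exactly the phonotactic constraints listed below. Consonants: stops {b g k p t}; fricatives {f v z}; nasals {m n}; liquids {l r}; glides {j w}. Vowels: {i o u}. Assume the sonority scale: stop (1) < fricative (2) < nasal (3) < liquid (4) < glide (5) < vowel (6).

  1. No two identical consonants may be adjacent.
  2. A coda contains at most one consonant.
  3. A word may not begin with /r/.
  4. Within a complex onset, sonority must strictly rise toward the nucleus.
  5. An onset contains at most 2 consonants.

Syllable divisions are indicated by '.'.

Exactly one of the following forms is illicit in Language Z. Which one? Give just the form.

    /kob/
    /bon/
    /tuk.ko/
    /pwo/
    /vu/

/kob/ — σ1 onset /k/, coda /b/ ok → licit
/bon/ — σ1 onset /b/, coda /n/ ok → licit
/tuk.ko/ — violates constraint 1: adjacent identical consonants /kk/ → illicit
/pwo/ — σ1 onset /pw/ (1→5 rises), coda /∅/ ok → licit
/vu/ — σ1 onset /v/, coda /∅/ ok → licit

/tuk.ko/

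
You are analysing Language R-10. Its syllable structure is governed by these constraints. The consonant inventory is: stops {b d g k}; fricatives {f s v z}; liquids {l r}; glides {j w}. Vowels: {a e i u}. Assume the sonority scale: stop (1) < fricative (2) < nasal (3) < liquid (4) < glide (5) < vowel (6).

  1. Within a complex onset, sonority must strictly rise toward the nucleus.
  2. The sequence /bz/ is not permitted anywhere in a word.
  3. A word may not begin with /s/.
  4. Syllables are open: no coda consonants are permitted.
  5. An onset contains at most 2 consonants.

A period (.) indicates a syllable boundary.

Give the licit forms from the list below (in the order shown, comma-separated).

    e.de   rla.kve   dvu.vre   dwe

e.de — σ1 onset /∅/, coda /∅/ ok; σ2 onset /d/, coda /∅/ ok → licit
rla.kve — violates constraint 1: syllable 1 onset /rl/: /r/ (liquid, 4) → /l/ (liquid, 4) does not rise → illicit
dvu.vre — σ1 onset /dv/ (1→2 rises), coda /∅/ ok; σ2 onset /vr/ (2→4 rises), coda /∅/ ok → licit
dwe — σ1 onset /dw/ (1→5 rises), coda /∅/ ok → licit

e.de, dvu.vre, dwe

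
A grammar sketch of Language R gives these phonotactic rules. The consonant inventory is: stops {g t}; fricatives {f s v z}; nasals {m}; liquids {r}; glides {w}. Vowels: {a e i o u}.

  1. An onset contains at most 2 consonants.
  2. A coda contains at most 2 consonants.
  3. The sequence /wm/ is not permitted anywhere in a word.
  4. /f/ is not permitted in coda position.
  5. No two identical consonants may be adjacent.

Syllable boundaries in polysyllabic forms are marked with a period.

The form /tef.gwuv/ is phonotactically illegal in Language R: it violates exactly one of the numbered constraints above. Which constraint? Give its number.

4

/tef.gwuv/: syllable 1 coda contains /f/.
This is a violation of constraint 4: "/f/ is not permitted in coda position."
The remaining constraints (1, 2, 3, 5) are satisfied.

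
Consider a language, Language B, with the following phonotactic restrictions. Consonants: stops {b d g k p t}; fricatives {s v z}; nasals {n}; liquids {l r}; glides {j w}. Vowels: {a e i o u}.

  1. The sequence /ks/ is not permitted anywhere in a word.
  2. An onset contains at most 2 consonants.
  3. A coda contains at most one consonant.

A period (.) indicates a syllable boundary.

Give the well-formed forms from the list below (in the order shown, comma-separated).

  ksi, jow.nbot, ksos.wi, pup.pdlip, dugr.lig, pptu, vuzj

jow.nbot

ksi — violates constraint 1: contains banned sequence /ks/ → ill-formed
jow.nbot — σ1 onset /j/, coda /w/ ok; σ2 onset /nb/ (2C), coda /t/ ok → well-formed
ksos.wi — violates constraint 1: contains banned sequence /ks/ → ill-formed
pup.pdlip — violates constraint 2: syllable 2 onset /pdl/ has 3 consonants (> 2) → ill-formed
dugr.lig — violates constraint 3: syllable 1 coda /gr/ has 2 consonants (> 1) → ill-formed
pptu — violates constraint 2: syllable 1 onset /ppt/ has 3 consonants (> 2) → ill-formed
vuzj — violates constraint 3: syllable 1 coda /zj/ has 2 consonants (> 1) → ill-formed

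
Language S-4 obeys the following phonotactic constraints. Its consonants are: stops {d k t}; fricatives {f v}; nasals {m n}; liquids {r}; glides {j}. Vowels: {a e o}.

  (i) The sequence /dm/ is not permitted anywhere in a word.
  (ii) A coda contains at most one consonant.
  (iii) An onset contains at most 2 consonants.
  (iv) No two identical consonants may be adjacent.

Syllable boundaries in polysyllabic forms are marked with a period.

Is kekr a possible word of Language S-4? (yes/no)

kekr — violates constraint (ii): syllable 1 coda /kr/ has 2 consonants (> 1) → not permitted

no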